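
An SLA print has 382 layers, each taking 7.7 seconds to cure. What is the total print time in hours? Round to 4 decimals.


t = 382 * 7.7 / 3600 = 0.8171 hrs


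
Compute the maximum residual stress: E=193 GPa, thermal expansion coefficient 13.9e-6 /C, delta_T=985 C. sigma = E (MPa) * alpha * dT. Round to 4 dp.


sigma = 193*1000 * 13.9e-6 * 985 = 2642.4595 MPa


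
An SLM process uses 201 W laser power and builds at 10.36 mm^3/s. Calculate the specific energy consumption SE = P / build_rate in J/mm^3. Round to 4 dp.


SE = 201 / 10.36 = 19.4015 J/mm^3


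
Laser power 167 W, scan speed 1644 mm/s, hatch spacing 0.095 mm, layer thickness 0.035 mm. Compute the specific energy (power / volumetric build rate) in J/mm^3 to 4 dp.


Build rate = 1644 * 0.095 * 0.035 = 5.4663 mm^3/s
SE = 167 / 5.4663 = 30.5508 J/mm^3


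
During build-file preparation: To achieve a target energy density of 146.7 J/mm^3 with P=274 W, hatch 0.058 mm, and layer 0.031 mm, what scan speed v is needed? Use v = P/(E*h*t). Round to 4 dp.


v = 274 / (146.7*0.058*0.031) = 1038.7972 mm/s


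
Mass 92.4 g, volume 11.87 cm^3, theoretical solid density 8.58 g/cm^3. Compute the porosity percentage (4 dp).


rho_part = 92.4 / 11.87 = 7.78433024 g/cm^3
Porosity = (1 - 7.78433024/8.58)*100 = 9.2735 %


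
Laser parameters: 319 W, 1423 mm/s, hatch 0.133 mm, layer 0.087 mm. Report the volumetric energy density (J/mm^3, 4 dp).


E = 319 / (1423*0.133*0.087) = 19.3738 J/mm^3


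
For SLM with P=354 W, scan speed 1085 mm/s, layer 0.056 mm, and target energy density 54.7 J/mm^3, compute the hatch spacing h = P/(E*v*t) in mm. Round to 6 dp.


h = 354 / (54.7*1085*0.056) = 0.106512 mm


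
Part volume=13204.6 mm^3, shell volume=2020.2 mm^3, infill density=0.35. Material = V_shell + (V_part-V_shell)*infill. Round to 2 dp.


V_infill = (13204.6 - 2020.2) * 0.35 = 3914.54
V_total = 2020.2 + 3914.54 = 5934.74 mm^3


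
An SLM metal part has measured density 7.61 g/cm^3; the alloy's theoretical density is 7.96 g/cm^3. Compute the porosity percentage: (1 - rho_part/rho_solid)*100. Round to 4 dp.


Porosity = (1-7.61/7.96)*100 = 4.397 %


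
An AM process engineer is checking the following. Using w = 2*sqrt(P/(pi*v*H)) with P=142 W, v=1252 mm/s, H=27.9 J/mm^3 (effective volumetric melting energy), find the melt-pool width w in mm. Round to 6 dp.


w = 2*sqrt(142/(pi*1252*27.9)) = 0.071944 mm


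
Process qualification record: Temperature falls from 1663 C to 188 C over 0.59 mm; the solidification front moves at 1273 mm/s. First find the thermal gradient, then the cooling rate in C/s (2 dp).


G = (1663-188)/0.59 = 2500.0 C/mm
CR = 2500.0 * 1273 = 3182500.0 C/s


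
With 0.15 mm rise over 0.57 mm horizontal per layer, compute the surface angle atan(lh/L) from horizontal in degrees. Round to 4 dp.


angle = atan(0.15/0.57) = 14.7436 degrees


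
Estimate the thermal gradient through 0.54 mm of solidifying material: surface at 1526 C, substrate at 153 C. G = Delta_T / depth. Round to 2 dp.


G = (1526-153)/0.54 = 2542.59 C/mm


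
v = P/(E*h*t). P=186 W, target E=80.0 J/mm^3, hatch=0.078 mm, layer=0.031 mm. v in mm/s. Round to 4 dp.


v = 186 / (80.0*0.078*0.031) = 961.5385 mm/s


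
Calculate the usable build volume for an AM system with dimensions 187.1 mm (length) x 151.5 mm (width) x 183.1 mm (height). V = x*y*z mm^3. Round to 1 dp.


V = 187.1 * 151.5 * 183.1 = 5190088.5 mm^3


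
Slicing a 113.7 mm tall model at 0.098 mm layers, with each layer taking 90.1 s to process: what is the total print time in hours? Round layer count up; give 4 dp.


Layers = ceil(113.7/0.098) = 1161
t = 1161 * 90.1 / 3600 = 29.0573 hrs


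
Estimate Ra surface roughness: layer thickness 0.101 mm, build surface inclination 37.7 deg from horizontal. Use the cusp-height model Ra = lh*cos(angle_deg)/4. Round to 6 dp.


Ra = 0.101 * cos(37.7) / 4 = 0.019978 mm


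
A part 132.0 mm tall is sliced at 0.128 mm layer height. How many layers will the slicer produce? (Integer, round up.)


Layers = ceil(132.0/0.128) = 1032


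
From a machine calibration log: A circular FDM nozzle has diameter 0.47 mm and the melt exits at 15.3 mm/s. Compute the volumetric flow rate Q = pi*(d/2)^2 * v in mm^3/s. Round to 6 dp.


A = pi*(0.47/2)^2 = 0.17349445 mm^2
Q = 0.17349445 * 15.3 = 2.654465 mm^3/s


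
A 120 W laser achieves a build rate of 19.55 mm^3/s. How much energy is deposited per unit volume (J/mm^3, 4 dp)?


SE = 120 / 19.55 = 6.1381 J/mm^3


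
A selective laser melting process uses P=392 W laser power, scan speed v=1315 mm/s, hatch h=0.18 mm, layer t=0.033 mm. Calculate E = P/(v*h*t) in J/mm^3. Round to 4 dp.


E = 392 / (1315*0.18*0.033) = 50.185 J/mm^3


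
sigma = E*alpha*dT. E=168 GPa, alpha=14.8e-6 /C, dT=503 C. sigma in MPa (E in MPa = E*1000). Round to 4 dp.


sigma = 168*1000 * 14.8e-6 * 503 = 1250.6592 MPa


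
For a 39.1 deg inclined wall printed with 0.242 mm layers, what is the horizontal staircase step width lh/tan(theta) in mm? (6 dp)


step = 0.242 / tan(39.1) = 0.297781 mm


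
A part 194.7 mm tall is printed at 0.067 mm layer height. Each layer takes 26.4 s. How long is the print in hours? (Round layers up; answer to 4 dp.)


Layers = ceil(194.7/0.067) = 2906
t = 2906 * 26.4 / 3600 = 21.3107 hrs


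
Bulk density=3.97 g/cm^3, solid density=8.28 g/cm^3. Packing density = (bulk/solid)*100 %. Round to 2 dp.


Packing = (3.97/8.28)*100 = 47.95 %


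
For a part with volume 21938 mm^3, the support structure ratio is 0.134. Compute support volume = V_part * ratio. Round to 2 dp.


V_support = 21938 * 0.134 = 2939.69 mm^3


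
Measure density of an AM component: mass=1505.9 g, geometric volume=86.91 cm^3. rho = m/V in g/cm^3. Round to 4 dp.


rho = 1505.9 / 86.91 = 17.3271 g/cm^3


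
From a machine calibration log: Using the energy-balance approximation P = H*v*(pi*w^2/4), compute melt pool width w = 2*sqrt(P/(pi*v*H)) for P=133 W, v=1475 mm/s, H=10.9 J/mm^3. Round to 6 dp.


w = 2*sqrt(133/(pi*1475*10.9)) = 0.102629 mm


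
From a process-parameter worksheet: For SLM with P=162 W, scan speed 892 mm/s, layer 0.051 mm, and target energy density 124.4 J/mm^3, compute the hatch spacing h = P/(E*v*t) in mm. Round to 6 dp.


h = 162 / (124.4*892*0.051) = 0.028626 mm


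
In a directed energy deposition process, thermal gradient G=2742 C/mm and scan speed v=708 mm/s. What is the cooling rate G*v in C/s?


CR = 2742 * 708 = 1941336 C/s


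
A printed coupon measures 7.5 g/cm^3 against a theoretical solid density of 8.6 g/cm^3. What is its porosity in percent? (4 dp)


Porosity = (1-7.5/8.6)*100 = 12.7907 %


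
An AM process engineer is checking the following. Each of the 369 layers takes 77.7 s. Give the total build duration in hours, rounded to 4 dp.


t = 369 * 77.7 / 3600 = 7.9643 hrs


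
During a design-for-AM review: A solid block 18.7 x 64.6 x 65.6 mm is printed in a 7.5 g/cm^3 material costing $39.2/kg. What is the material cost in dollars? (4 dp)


V = 18.7 * 64.6 * 65.6 = 79246.112 mm^3 = 79.246112 cm^3
Mass = 79.246112 * 7.5 / 1000 = 0.59434584 kg
Cost = 0.59434584 * 39.2 = 23.2984 $


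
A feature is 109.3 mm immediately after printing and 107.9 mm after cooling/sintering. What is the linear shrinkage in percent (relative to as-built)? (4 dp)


Shrinkage = ((109.3-107.9)/109.3)*100 = 1.2809 %


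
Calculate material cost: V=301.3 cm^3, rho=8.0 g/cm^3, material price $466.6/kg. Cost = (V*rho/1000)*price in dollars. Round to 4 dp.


Mass = 301.3*8.0/1000 = 2.4104 kg
Cost = 2.4104 * 466.6 = 1124.6926 $


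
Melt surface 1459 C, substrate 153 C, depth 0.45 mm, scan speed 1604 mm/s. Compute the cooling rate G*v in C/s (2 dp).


G = (1459-153)/0.45 = 2902.22222222 C/mm
CR = 2902.22222222 * 1604 = 4655164.44 C/s


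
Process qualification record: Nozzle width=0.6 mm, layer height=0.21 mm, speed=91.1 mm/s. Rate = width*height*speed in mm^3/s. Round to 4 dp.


Rate = 0.6 * 0.21 * 91.1 = 11.4786 mm^3/s


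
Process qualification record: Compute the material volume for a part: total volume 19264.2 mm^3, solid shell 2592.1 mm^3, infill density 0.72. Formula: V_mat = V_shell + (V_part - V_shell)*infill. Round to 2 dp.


V_infill = (19264.2 - 2592.1) * 0.72 = 12003.91
V_total = 2592.1 + 12003.91 = 14596.01 mm^3


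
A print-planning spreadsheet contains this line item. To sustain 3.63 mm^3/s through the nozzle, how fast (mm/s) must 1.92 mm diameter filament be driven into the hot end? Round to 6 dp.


A = pi*(1.92/2)^2 = 2.895292
v = 3.63 / 2.895292 = 1.25376 mm/s


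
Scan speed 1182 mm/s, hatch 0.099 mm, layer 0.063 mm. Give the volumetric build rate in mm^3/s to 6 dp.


Rate = 1182 * 0.099 * 0.063 = 7.372134 mm^3/s


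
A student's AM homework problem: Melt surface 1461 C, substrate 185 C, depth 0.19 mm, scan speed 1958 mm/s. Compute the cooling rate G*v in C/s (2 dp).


G = (1461-185)/0.19 = 6715.78947368 C/mm
CR = 6715.78947368 * 1958 = 13149515.79 C/s


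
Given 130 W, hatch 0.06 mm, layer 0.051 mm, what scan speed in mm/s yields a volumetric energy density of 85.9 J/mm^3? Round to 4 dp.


v = 130 / (85.9*0.06*0.051) = 494.5711 mm/s


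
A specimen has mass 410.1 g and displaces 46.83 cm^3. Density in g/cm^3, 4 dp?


rho = 410.1 / 46.83 = 8.7572 g/cm^3


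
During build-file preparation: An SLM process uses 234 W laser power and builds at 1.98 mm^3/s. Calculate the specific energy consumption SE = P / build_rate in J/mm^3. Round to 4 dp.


SE = 234 / 1.98 = 118.1818 J/mm^3


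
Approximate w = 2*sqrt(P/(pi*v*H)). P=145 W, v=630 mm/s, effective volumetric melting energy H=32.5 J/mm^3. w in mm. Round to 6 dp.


w = 2*sqrt(145/(pi*630*32.5)) = 0.094957 mm


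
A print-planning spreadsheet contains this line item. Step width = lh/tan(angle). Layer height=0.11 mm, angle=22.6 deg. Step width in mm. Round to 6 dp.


step = 0.11 / tan(22.6) = 0.264258 mm


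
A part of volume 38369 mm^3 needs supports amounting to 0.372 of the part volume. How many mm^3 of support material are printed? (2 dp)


V_support = 38369 * 0.372 = 14273.27 mm^3


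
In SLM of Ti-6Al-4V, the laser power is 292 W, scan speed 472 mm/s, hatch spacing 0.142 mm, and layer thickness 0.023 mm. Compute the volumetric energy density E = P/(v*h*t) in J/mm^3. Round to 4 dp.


E = 292 / (472*0.142*0.023) = 189.4195 J/mm^3


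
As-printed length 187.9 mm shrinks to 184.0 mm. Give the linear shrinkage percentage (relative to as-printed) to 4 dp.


Shrinkage = ((187.9-184.0)/187.9)*100 = 2.0756 %


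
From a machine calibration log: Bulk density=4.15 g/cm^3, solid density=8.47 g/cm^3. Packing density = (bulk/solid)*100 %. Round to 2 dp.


Packing = (4.15/8.47)*100 = 49.0 %


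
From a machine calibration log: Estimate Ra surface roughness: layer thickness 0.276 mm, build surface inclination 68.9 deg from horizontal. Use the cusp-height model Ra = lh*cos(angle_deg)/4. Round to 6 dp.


Ra = 0.276 * cos(68.9) / 4 = 0.02484 mm


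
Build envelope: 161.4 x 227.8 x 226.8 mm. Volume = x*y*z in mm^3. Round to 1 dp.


V = 161.4 * 227.8 * 226.8 = 8338737.5 mm^3


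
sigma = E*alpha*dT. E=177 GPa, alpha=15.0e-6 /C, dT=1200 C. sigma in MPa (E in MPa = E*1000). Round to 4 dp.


sigma = 177*1000 * 15.0e-6 * 1200 = 3186.0 MPa


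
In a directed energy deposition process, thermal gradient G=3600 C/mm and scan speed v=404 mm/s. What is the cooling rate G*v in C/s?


CR = 3600 * 404 = 1454400 C/s


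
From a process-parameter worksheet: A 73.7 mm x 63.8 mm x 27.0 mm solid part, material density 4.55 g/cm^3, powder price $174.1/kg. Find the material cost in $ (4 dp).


V = 73.7 * 63.8 * 27.0 = 126955.62 mm^3 = 126.95562 cm^3
Mass = 126.95562 * 4.55 / 1000 = 0.57764807 kg
Cost = 0.57764807 * 174.1 = 100.5685 $


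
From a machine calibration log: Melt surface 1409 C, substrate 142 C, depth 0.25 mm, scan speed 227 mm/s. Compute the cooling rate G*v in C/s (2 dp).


G = (1409-142)/0.25 = 5068.0 C/mm
CR = 5068.0 * 227 = 1150436.0 C/s


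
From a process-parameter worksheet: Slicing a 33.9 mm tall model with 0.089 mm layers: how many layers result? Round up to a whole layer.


Layers = ceil(33.9/0.089) = 381


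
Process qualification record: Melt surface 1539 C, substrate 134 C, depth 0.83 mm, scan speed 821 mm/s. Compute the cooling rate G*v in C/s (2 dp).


G = (1539-134)/0.83 = 1692.77108434 C/mm
CR = 1692.77108434 * 821 = 1389765.06 C/s


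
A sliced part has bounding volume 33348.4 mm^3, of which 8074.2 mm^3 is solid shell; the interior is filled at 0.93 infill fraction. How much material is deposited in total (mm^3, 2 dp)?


V_infill = (33348.4 - 8074.2) * 0.93 = 23505.01
V_total = 8074.2 + 23505.01 = 31579.21 mm^3


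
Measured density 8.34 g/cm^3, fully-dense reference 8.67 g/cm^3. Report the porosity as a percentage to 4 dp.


Porosity = (1-8.34/8.67)*100 = 3.8062 %


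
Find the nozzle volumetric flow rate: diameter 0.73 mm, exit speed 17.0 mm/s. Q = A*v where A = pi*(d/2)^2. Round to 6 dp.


A = pi*(0.73/2)^2 = 0.41853868 mm^2
Q = 0.41853868 * 17.0 = 7.115158 mm^3/s


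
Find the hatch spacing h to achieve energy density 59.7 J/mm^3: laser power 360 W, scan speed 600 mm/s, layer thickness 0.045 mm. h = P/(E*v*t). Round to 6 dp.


h = 360 / (59.7*600*0.045) = 0.223339 mm


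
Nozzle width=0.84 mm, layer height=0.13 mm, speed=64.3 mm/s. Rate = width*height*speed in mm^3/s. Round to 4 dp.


Rate = 0.84 * 0.13 * 64.3 = 7.0216 mm^3/s


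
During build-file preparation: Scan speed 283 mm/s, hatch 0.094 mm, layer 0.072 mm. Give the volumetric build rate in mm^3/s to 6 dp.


Rate = 283 * 0.094 * 0.072 = 1.915344 mm^3/s


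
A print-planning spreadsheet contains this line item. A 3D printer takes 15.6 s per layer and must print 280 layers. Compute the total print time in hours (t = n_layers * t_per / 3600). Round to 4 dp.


t = 280 * 15.6 / 3600 = 1.2133 hrs


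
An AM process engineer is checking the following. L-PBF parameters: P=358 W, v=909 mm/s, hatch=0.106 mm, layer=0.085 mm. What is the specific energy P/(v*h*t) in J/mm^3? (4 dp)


Build rate = 909 * 0.106 * 0.085 = 8.19009 mm^3/s
SE = 358 / 8.19009 = 43.7114 J/mm^3


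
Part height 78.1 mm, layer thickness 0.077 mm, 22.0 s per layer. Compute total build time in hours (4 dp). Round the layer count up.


Layers = ceil(78.1/0.077) = 1015
t = 1015 * 22.0 / 3600 = 6.2028 hrs


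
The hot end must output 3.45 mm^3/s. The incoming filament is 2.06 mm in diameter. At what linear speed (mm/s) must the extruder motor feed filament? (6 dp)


A = pi*(2.06/2)^2 = 3.332916
v = 3.45 / 3.332916 = 1.03513 mm/s


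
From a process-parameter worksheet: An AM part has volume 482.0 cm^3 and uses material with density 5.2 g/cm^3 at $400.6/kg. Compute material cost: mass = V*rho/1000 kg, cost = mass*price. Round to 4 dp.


Mass = 482.0*5.2/1000 = 2.5064 kg
Cost = 2.5064 * 400.6 = 1004.0638 $


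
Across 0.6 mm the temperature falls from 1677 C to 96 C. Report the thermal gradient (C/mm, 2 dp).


G = (1677-96)/0.6 = 2635.0 C/mm


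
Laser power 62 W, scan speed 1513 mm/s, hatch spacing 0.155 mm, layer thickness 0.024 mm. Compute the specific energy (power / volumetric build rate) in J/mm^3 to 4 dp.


Build rate = 1513 * 0.155 * 0.024 = 5.62836 mm^3/s
SE = 62 / 5.62836 = 11.0156 J/mm^3


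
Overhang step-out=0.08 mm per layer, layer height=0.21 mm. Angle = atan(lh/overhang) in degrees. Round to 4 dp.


angle = atan(0.21/0.08) = 69.1455 degrees


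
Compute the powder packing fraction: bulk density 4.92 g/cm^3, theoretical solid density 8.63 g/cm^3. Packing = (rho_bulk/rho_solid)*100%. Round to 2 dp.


Packing = (4.92/8.63)*100 = 57.01 %


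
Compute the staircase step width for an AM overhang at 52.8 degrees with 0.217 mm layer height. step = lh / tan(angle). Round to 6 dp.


step = 0.217 / tan(52.8) = 0.164712 mm


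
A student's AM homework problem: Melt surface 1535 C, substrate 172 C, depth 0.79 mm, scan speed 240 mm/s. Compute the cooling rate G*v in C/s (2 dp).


G = (1535-172)/0.79 = 1725.3164557 C/mm
CR = 1725.3164557 * 240 = 414075.95 C/s


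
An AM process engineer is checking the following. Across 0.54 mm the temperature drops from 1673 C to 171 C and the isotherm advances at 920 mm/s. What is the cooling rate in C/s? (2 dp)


G = (1673-171)/0.54 = 2781.48148148 C/mm
CR = 2781.48148148 * 920 = 2558962.96 C/s


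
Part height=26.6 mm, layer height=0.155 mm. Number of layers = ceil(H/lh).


Layers = ceil(26.6/0.155) = 172


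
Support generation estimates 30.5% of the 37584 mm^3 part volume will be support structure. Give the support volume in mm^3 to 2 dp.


V_support = 37584 * 0.305 = 11463.12 mm^3


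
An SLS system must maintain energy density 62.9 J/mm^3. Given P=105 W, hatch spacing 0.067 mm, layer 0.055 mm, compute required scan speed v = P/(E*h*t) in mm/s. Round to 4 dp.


v = 105 / (62.9*0.067*0.055) = 453.0031 mm/s


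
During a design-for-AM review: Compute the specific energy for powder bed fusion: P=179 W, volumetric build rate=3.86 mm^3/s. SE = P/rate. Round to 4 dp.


SE = 179 / 3.86 = 46.3731 J/mm^3


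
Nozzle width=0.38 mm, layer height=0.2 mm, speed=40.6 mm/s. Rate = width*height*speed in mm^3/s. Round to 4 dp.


Rate = 0.38 * 0.2 * 40.6 = 3.0856 mm^3/s


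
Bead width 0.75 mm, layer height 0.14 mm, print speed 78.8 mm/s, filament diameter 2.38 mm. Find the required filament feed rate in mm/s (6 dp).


Q = 0.75 * 0.14 * 78.8 = 8.274 mm^3/s
A_fil = pi*(2.38/2)^2 = 4.44880936 mm^2
v_feed = 8.274 / 4.44880936 = 1.859823 mm/s


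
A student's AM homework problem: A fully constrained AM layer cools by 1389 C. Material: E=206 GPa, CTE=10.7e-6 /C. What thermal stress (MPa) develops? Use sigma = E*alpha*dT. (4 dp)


sigma = 206*1000 * 10.7e-6 * 1389 = 3061.6338 MPa


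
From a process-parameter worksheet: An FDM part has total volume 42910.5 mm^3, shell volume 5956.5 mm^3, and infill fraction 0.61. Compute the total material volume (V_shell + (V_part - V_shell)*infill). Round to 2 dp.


V_infill = (42910.5 - 5956.5) * 0.61 = 22541.94
V_total = 5956.5 + 22541.94 = 28498.44 mm^3


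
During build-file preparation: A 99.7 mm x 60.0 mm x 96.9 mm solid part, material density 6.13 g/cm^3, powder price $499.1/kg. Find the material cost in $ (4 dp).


V = 99.7 * 60.0 * 96.9 = 579655.8 mm^3 = 579.6558 cm^3
Mass = 579.6558 * 6.13 / 1000 = 3.55329005 kg
Cost = 3.55329005 * 499.1 = 1773.4471 $


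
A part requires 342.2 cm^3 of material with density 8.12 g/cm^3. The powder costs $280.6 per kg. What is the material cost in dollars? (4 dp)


Mass = 342.2*8.12/1000 = 2.778664 kg
Cost = 2.778664 * 280.6 = 779.6931 $


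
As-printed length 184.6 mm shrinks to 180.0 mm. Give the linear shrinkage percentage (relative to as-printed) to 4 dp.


Shrinkage = ((184.6-180.0)/184.6)*100 = 2.4919 %


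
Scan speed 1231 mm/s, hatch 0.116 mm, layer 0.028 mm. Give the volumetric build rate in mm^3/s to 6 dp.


Rate = 1231 * 0.116 * 0.028 = 3.998288 mm^3/s


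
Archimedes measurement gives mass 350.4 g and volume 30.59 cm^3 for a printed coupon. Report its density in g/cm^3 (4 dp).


rho = 350.4 / 30.59 = 11.4547 g/cm^3


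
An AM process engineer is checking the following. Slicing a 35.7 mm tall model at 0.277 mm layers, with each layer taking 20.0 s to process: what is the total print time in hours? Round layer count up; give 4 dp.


Layers = ceil(35.7/0.277) = 129
t = 129 * 20.0 / 3600 = 0.7167 hrs


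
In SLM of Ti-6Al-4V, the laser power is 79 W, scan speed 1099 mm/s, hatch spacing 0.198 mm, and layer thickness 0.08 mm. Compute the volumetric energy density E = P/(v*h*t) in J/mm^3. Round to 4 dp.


E = 79 / (1099*0.198*0.08) = 4.5381 J/mm^3


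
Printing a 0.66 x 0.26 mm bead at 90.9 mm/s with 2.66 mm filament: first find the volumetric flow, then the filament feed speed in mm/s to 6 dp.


Q = 0.66 * 0.26 * 90.9 = 15.59844 mm^3/s
A_fil = pi*(2.66/2)^2 = 5.55716324 mm^2
v_feed = 15.59844 / 5.55716324 = 2.806907 mm/s


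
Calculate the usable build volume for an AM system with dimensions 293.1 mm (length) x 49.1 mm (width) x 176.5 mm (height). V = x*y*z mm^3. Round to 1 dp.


V = 293.1 * 49.1 * 176.5 = 2540048.6 mm^3


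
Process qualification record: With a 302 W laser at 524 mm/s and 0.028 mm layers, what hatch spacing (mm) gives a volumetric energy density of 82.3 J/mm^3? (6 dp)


h = 302 / (82.3*524*0.028) = 0.250102 mm


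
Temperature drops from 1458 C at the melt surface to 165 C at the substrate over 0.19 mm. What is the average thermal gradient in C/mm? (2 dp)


G = (1458-165)/0.19 = 6805.26 C/mm


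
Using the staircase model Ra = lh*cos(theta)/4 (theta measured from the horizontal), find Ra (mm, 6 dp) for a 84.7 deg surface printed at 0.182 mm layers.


Ra = 0.182 * cos(84.7) / 4 = 0.004203 mm


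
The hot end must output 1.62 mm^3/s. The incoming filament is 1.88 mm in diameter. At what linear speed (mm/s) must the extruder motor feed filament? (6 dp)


A = pi*(1.88/2)^2 = 2.775911
v = 1.62 / 2.775911 = 0.583592 mm/s


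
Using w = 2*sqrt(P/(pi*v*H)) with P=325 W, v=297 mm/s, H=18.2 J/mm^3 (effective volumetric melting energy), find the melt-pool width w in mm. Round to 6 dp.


w = 2*sqrt(325/(pi*297*18.2)) = 0.276683 mm


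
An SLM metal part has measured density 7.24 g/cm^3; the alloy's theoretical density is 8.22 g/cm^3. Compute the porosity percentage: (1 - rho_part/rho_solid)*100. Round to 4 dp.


Porosity = (1-7.24/8.22)*100 = 11.9221 %


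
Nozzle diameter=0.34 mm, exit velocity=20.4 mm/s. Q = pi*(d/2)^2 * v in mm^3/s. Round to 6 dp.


A = pi*(0.34/2)^2 = 0.09079203 mm^2
Q = 0.09079203 * 20.4 = 1.852157 mm^3/s


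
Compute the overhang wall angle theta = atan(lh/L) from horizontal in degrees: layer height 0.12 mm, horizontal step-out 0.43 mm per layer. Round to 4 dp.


angle = atan(0.12/0.43) = 15.5928 degrees


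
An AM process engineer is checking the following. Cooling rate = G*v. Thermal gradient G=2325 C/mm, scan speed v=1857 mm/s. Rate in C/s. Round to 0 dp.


CR = 2325 * 1857 = 4317525 C/s


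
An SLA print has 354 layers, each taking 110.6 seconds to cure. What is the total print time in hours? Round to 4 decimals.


t = 354 * 110.6 / 3600 = 10.8757 hrs


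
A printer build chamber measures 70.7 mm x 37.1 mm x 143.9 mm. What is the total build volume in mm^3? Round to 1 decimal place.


V = 70.7 * 37.1 * 143.9 = 377445.4 mm^3


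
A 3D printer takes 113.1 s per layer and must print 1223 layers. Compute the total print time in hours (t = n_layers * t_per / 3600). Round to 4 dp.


t = 1223 * 113.1 / 3600 = 38.4226 hrs


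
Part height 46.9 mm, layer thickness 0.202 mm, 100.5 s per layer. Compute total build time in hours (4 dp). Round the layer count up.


Layers = ceil(46.9/0.202) = 233
t = 233 * 100.5 / 3600 = 6.5046 hrs


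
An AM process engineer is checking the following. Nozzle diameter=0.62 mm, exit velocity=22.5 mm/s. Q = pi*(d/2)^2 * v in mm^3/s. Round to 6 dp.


A = pi*(0.62/2)^2 = 0.30190705 mm^2
Q = 0.30190705 * 22.5 = 6.792909 mm^3/s


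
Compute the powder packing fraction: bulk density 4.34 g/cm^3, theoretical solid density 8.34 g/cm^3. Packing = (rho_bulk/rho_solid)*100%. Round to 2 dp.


Packing = (4.34/8.34)*100 = 52.04 %


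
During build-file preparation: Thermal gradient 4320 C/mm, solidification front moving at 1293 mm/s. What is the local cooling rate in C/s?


CR = 4320 * 1293 = 5585760 C/s


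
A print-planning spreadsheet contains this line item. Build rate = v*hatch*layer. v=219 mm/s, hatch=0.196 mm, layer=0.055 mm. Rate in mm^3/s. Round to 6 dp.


Rate = 219 * 0.196 * 0.055 = 2.36082 mm^3/s


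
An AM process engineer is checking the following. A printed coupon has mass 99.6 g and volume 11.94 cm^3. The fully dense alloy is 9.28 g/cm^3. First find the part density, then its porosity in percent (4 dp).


rho_part = 99.6 / 11.94 = 8.34170854 g/cm^3
Porosity = (1 - 8.34170854/9.28)*100 = 10.1109 %


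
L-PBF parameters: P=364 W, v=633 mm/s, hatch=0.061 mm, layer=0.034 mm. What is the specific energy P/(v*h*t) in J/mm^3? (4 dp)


Build rate = 633 * 0.061 * 0.034 = 1.312842 mm^3/s
SE = 364 / 1.312842 = 277.2611 J/mm^3


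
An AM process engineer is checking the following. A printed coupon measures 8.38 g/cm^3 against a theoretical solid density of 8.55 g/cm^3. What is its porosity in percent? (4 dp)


Porosity = (1-8.38/8.55)*100 = 1.9883 %


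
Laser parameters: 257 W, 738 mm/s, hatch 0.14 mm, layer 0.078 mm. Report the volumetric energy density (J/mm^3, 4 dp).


E = 257 / (738*0.14*0.078) = 31.89 J/mm^3


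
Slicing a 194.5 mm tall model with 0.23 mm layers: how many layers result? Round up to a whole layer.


Layers = ceil(194.5/0.23) = 846


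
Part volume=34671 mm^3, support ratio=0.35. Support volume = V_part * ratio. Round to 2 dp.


V_support = 34671 * 0.35 = 12134.85 mm^3


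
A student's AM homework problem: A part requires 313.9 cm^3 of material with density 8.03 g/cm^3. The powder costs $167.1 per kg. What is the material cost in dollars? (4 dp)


Mass = 313.9*8.03/1000 = 2.520617 kg
Cost = 2.520617 * 167.1 = 421.1951 $


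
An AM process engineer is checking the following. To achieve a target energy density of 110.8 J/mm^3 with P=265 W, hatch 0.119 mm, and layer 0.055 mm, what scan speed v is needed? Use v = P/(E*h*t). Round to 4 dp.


v = 265 / (110.8*0.119*0.055) = 365.4235 mm/s


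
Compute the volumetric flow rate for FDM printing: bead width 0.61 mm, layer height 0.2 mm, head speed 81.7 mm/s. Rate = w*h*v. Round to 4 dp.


Rate = 0.61 * 0.2 * 81.7 = 9.9674 mm^3/s


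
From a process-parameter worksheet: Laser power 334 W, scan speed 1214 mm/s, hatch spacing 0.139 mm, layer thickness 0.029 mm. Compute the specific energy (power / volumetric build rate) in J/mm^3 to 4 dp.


Build rate = 1214 * 0.139 * 0.029 = 4.893634 mm^3/s
SE = 334 / 4.893634 = 68.2519 J/mm^3


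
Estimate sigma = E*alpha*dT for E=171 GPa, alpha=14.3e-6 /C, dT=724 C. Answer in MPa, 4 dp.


sigma = 171*1000 * 14.3e-6 * 724 = 1770.3972 MPa


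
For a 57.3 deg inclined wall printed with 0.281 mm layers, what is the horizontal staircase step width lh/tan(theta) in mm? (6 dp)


step = 0.281 / tan(57.3) = 0.180399 mm


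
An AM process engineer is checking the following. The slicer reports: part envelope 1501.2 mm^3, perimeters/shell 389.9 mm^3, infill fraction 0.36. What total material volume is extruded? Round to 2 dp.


V_infill = (1501.2 - 389.9) * 0.36 = 400.07
V_total = 389.9 + 400.07 = 789.97 mm^3


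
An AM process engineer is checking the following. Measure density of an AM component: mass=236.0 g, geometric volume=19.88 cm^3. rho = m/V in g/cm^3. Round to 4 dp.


rho = 236.0 / 19.88 = 11.8712 g/cm^3


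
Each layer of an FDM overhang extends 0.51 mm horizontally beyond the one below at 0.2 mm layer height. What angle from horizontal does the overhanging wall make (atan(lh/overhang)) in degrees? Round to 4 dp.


angle = atan(0.2/0.51) = 21.413 degrees


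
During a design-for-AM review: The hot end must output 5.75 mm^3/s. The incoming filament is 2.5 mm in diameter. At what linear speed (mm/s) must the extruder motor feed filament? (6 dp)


A = pi*(2.5/2)^2 = 4.908739
v = 5.75 / 4.908739 = 1.17138 mm/s


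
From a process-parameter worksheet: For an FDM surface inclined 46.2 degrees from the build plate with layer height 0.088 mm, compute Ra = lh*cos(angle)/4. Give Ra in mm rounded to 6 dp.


Ra = 0.088 * cos(46.2) / 4 = 0.015227 mm


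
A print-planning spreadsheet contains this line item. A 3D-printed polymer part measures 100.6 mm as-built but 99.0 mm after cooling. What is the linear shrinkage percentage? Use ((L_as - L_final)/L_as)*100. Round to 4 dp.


Shrinkage = ((100.6-99.0)/100.6)*100 = 1.5905 %


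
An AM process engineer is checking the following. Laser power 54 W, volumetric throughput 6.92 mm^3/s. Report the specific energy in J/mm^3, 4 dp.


SE = 54 / 6.92 = 7.8035 J/mm^3


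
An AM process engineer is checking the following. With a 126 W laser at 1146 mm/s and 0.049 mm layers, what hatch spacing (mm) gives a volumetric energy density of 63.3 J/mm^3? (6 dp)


h = 126 / (63.3*1146*0.049) = 0.035448 mm


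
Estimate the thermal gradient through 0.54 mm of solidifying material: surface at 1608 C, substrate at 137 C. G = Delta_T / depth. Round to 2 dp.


G = (1608-137)/0.54 = 2724.07 C/mm


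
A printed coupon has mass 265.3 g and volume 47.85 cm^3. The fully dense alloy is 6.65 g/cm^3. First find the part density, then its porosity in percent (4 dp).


rho_part = 265.3 / 47.85 = 5.54440961 g/cm^3
Porosity = (1 - 5.54440961/6.65)*100 = 16.6254 %


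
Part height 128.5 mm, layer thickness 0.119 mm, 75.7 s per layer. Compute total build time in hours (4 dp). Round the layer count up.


Layers = ceil(128.5/0.119) = 1080
t = 1080 * 75.7 / 3600 = 22.71 hrs


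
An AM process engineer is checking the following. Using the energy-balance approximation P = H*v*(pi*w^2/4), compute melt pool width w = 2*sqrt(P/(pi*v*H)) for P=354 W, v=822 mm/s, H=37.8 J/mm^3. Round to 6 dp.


w = 2*sqrt(354/(pi*822*37.8)) = 0.120441 mm


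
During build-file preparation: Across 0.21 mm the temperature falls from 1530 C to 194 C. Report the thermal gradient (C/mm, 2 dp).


G = (1530-194)/0.21 = 6361.9 C/mm


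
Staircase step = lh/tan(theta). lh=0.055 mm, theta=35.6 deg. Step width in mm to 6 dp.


step = 0.055 / tan(35.6) = 0.076823 mm


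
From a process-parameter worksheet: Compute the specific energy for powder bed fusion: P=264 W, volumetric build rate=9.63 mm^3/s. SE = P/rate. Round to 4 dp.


SE = 264 / 9.63 = 27.4143 J/mm^3


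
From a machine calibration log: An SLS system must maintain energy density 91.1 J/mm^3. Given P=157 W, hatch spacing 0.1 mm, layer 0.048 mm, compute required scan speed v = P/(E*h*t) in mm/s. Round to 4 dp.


v = 157 / (91.1*0.1*0.048) = 359.0377 mm/s


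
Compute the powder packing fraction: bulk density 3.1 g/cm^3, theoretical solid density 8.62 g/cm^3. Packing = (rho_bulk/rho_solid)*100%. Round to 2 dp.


Packing = (3.1/8.62)*100 = 35.96 %


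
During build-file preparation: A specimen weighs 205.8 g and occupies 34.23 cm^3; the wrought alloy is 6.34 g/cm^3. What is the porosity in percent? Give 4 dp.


rho_part = 205.8 / 34.23 = 6.01226994 g/cm^3
Porosity = (1 - 6.01226994/6.34)*100 = 5.1692 %


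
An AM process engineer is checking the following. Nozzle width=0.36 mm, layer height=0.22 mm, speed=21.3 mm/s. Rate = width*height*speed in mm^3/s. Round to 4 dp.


Rate = 0.36 * 0.22 * 21.3 = 1.687 mm^3/s


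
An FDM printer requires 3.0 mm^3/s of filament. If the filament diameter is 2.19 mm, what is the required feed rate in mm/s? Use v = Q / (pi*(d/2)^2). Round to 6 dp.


A = pi*(2.19/2)^2 = 3.766848
v = 3.0 / 3.766848 = 0.796422 mm/s


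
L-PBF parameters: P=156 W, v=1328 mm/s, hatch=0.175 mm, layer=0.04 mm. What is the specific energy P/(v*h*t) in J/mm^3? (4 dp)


Build rate = 1328 * 0.175 * 0.04 = 9.296 mm^3/s
SE = 156 / 9.296 = 16.7814 J/mm^3


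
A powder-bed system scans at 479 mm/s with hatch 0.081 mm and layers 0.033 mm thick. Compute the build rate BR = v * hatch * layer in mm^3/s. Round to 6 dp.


Rate = 479 * 0.081 * 0.033 = 1.280367 mm^3/s


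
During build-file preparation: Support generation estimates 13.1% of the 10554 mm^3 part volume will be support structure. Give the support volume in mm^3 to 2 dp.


V_support = 10554 * 0.131 = 1382.57 mm^3


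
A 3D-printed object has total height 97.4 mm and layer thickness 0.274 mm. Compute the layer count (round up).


Layers = ceil(97.4/0.274) = 356


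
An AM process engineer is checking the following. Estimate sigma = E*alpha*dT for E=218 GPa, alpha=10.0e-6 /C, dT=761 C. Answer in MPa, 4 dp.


sigma = 218*1000 * 10.0e-6 * 761 = 1658.98 MPa


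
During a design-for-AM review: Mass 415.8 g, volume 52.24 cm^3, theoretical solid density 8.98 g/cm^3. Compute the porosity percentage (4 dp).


rho_part = 415.8 / 52.24 = 7.95941807 g/cm^3
Porosity = (1 - 7.95941807/8.98)*100 = 11.3651 %


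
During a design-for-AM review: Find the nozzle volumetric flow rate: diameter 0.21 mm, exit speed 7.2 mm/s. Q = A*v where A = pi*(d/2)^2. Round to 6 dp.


A = pi*(0.21/2)^2 = 0.03463606 mm^2
Q = 0.03463606 * 7.2 = 0.24938 mm^3/s


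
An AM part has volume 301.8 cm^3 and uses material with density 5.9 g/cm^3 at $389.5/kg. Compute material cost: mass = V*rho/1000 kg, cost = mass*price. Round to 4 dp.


Mass = 301.8*5.9/1000 = 1.78062 kg
Cost = 1.78062 * 389.5 = 693.5515 $


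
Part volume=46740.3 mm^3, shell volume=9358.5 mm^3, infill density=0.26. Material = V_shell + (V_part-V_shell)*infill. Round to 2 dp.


V_infill = (46740.3 - 9358.5) * 0.26 = 9719.27
V_total = 9358.5 + 9719.27 = 19077.77 mm^3


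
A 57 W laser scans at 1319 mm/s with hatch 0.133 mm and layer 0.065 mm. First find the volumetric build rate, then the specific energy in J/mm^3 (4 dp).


Build rate = 1319 * 0.133 * 0.065 = 11.402755 mm^3/s
SE = 57 / 11.402755 = 4.9988 J/mm^3


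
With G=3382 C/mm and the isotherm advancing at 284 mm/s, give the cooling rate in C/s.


CR = 3382 * 284 = 960488 C/s


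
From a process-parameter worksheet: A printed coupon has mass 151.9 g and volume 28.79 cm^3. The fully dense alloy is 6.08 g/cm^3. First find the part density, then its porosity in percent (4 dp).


rho_part = 151.9 / 28.79 = 5.27613755 g/cm^3
Porosity = (1 - 5.27613755/6.08)*100 = 13.2214 %


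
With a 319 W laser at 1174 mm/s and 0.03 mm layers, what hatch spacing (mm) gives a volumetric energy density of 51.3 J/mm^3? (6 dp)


h = 319 / (51.3*1174*0.03) = 0.176557 mm


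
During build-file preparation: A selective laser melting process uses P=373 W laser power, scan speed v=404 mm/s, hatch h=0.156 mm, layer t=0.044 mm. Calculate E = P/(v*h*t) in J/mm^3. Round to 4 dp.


E = 373 / (404*0.156*0.044) = 134.5086 J/mm^3


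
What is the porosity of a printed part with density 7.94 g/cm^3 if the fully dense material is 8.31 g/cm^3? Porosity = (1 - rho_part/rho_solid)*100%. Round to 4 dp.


Porosity = (1-7.94/8.31)*100 = 4.4525 %


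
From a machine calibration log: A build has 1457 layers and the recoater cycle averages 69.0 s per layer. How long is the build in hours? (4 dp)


t = 1457 * 69.0 / 3600 = 27.9258 hrs


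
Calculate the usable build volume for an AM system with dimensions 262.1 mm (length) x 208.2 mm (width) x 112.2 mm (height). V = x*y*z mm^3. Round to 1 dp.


V = 262.1 * 208.2 * 112.2 = 6122666.5 mm^3


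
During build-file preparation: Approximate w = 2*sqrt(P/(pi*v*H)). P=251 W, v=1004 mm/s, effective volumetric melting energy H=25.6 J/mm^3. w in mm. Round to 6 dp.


w = 2*sqrt(251/(pi*1004*25.6)) = 0.111508 mm


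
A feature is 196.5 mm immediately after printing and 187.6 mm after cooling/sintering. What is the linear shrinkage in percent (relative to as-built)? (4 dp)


Shrinkage = ((196.5-187.6)/196.5)*100 = 4.5293 %


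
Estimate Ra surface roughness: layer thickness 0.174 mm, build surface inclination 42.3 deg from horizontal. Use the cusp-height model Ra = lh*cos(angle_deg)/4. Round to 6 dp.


Ra = 0.174 * cos(42.3) / 4 = 0.032174 mm


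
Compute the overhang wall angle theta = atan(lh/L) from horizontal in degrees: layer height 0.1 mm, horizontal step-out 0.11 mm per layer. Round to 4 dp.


angle = atan(0.1/0.11) = 42.2737 degrees


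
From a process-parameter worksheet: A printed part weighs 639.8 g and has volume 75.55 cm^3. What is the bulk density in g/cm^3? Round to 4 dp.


rho = 639.8 / 75.55 = 8.4686 g/cm^3


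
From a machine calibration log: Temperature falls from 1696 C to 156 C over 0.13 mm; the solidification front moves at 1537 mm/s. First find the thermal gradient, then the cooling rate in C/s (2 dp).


G = (1696-156)/0.13 = 11846.15384615 C/mm
CR = 11846.15384615 * 1537 = 18207538.46 C/s


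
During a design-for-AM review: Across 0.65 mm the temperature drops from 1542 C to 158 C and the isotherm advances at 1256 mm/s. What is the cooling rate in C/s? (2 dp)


G = (1542-158)/0.65 = 2129.23076923 C/mm
CR = 2129.23076923 * 1256 = 2674313.85 C/s


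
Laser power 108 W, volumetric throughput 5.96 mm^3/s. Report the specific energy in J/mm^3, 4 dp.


SE = 108 / 5.96 = 18.1208 J/mm^3


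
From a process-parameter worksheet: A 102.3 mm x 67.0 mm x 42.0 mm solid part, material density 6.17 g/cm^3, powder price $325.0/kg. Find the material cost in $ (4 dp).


V = 102.3 * 67.0 * 42.0 = 287872.2 mm^3 = 287.8722 cm^3
Mass = 287.8722 * 6.17 / 1000 = 1.77617147 kg
Cost = 1.77617147 * 325.0 = 577.2557 $


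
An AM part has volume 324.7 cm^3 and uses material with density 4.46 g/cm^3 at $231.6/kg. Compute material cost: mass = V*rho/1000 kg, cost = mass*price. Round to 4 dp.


Mass = 324.7*4.46/1000 = 1.448162 kg
Cost = 1.448162 * 231.6 = 335.3943 $


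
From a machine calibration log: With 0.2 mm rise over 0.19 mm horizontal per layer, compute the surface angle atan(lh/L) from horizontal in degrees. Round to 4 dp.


angle = atan(0.2/0.19) = 46.4688 degrees


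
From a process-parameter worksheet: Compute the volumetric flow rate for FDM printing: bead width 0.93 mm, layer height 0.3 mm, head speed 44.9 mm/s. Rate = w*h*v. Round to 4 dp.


Rate = 0.93 * 0.3 * 44.9 = 12.5271 mm^3/s


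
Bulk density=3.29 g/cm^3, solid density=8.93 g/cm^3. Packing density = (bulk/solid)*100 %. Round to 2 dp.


Packing = (3.29/8.93)*100 = 36.84 %


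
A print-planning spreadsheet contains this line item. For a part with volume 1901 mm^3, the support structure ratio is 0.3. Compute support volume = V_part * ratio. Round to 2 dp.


V_support = 1901 * 0.3 = 570.3 mm^3


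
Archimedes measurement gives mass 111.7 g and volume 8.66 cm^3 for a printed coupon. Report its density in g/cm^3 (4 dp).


rho = 111.7 / 8.66 = 12.8984 g/cm^3


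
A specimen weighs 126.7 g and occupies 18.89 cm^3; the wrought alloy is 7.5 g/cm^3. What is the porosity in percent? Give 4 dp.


rho_part = 126.7 / 18.89 = 6.70725251 g/cm^3
Porosity = (1 - 6.70725251/7.5)*100 = 10.57 %


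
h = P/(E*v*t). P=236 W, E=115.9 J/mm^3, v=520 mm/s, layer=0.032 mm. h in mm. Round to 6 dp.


h = 236 / (115.9*520*0.032) = 0.12237 mm


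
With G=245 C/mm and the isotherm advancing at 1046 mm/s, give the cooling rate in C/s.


CR = 245 * 1046 = 256270 C/s


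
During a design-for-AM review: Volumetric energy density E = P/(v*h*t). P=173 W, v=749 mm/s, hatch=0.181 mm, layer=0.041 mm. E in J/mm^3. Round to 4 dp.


E = 173 / (749*0.181*0.041) = 31.1245 J/mm^3


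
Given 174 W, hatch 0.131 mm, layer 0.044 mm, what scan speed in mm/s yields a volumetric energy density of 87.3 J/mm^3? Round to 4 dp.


v = 174 / (87.3*0.131*0.044) = 345.7889 mm/s


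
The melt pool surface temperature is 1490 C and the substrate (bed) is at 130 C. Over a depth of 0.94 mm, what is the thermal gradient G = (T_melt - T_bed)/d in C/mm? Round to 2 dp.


G = (1490-130)/0.94 = 1446.81 C/mm


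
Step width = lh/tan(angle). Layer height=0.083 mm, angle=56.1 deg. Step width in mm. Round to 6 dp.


step = 0.083 / tan(56.1) = 0.055774 mm


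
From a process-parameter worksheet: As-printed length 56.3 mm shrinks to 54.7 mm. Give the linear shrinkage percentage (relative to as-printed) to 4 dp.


Shrinkage = ((56.3-54.7)/56.3)*100 = 2.8419 %
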